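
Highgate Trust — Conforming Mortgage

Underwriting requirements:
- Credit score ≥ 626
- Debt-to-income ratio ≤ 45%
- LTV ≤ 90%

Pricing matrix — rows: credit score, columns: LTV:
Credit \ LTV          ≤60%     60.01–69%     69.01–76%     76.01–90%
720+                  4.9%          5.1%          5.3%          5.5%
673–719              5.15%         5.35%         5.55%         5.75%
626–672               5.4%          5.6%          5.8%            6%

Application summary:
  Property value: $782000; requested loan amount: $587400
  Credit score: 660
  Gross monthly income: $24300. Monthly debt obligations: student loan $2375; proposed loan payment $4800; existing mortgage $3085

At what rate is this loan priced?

Credit score 660 ≥ 626; Total monthly debts = (2,375 + 4,800 + 3,085) = 10,260. Debt-to-income = 10,260/24,300 = 42.2% — meets 45% limit
Loan-to-value = 587,400/782,000 = 75.1% — pass (90% max)
Score 660 is in the 626–672 band; LTV 75.1% is in the 69.01–76% band → 5.8%.

5.8%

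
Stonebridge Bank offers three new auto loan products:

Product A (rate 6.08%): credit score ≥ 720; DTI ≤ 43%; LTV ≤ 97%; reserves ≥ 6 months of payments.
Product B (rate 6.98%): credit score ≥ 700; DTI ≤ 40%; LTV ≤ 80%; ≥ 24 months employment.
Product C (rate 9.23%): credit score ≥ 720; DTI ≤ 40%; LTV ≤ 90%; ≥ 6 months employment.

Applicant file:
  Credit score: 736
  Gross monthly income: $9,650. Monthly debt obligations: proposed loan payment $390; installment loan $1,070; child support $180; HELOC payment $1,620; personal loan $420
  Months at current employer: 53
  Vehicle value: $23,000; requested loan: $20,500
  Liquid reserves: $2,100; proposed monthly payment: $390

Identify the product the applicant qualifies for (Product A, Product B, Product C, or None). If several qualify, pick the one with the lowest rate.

Product C

Total debts = (390 + 1,070 + 180 + 1,620 + 420) = 3,680; DTI = 3,680/9,650 = 38.1%.
LTV = 20,500/23,000 = 89.1%.
Reserves = 2,100/390 = 5.4 months.
Product A: score 736 ≥ 720; DTI 38.1% ≤ 43%; LTV 89.1% ≤ 97%; reserves 5.4 < 6 mo → does not qualify.
Product B: score 736 ≥ 700; DTI 38.1% ≤ 40%; LTV 89.1% > 80%; employment 53 ≥ 24 mo → does not qualify.
Product C: score 736 ≥ 720; DTI 38.1% ≤ 40%; LTV 89.1% ≤ 90%; employment 53 ≥ 6 mo → qualifies.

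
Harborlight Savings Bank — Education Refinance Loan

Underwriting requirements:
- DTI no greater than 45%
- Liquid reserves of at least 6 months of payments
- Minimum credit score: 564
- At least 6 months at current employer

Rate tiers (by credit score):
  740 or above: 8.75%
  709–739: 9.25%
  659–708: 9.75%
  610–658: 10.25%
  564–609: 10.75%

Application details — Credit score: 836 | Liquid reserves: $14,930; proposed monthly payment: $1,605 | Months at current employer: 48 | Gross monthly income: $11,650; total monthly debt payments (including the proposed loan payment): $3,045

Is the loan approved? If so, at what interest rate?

Approved at 8.75%

Credit score 836 ≥ 564 (meets minimum)
Debt-to-income = 3,045/11,650 = 26.1% — meets 45% limit
Employment 48 ≥ 6 months
Reserves: 14,930 ÷ 1,605 = 9.3 months (meets 6-month minimum)
All requirements met. Score 836 falls in the 740 or above tier → 8.75%.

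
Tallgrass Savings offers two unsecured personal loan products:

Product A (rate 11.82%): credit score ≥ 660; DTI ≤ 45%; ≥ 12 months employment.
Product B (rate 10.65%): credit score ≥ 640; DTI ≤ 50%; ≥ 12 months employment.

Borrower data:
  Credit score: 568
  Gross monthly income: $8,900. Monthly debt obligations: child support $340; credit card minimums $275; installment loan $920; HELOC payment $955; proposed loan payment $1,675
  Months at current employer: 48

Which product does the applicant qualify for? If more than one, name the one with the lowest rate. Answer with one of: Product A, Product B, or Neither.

Total debts = (340 + 275 + 920 + 955 + 1,675) = 4,165; DTI = 4,165/8,900 = 46.8%.
Product A: score 568 < 660; DTI 46.8% > 45%; employment 48 ≥ 12 mo → does not qualify.
Product B: score 568 < 640; DTI 46.8% ≤ 50%; employment 48 ≥ 12 mo → does not qualify.

Neither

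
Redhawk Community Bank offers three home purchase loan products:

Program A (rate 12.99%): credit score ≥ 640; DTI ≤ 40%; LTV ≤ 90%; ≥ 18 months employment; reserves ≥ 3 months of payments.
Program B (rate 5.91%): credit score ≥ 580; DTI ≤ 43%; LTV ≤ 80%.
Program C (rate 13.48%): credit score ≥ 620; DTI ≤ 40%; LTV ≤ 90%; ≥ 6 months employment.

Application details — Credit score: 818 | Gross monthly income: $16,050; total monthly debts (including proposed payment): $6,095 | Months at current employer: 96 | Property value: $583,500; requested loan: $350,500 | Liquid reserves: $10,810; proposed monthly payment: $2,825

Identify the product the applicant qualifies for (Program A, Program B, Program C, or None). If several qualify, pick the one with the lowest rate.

DTI = 6,095/16,050 = 38%.
LTV = 350,500/583,500 = 60.1%.
Reserves = 10,810/2,825 = 3.8 months.
Program A: score 818 ≥ 640; DTI 38% ≤ 40%; LTV 60.1% ≤ 90%; employment 96 ≥ 18 mo; reserves 3.8 ≥ 3 mo → qualifies.
Program B: score 818 ≥ 580; DTI 38% ≤ 43%; LTV 60.1% ≤ 80% → qualifies.
Program C: score 818 ≥ 620; DTI 38% ≤ 40%; LTV 60.1% ≤ 90%; employment 96 ≥ 6 mo → qualifies.
Qualifying: Program A, Program B, Program C. Lowest rate is 5.91% → Program B.

Program B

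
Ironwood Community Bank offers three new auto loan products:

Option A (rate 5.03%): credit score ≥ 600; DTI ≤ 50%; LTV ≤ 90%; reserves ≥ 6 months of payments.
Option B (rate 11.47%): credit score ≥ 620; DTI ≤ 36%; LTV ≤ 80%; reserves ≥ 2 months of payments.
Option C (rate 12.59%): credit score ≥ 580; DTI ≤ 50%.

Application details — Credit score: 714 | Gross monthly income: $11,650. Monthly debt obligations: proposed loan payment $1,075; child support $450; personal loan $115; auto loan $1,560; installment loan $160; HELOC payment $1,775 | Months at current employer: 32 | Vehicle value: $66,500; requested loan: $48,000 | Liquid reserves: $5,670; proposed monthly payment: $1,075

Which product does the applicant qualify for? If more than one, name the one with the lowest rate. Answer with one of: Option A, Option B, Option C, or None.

Total debts = (1,075 + 450 + 115 + 1,560 + 160 + 1,775) = 5,135; DTI = 5,135/11,650 = 44.1%.
LTV = 48,000/66,500 = 72.2%.
Reserves = 5,670/1,075 = 5.3 months.
Option A: score 714 ≥ 600; DTI 44.1% ≤ 50%; LTV 72.2% ≤ 90%; reserves 5.3 < 6 mo → does not qualify.
Option B: score 714 ≥ 620; DTI 44.1% > 36%; LTV 72.2% ≤ 80%; reserves 5.3 ≥ 2 mo → does not qualify.
Option C: score 714 ≥ 580; DTI 44.1% ≤ 50% → qualifies.

Option C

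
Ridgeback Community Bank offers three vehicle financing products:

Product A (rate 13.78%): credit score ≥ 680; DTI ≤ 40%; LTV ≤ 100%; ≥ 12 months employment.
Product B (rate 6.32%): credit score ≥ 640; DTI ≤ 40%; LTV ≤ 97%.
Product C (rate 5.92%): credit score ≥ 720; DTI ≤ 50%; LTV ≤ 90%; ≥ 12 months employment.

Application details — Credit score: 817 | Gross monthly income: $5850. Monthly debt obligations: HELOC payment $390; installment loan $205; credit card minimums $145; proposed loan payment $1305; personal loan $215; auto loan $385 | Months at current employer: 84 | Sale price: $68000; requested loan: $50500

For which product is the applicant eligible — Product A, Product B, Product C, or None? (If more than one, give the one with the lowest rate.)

Product C

Total debts = (390 + 205 + 145 + 1,305 + 215 + 385) = 2,645; DTI = 2,645/5,850 = 45.2%.
LTV = 50,500/68,000 = 74.3%.
Product A: score 817 ≥ 680; DTI 45.2% > 40%; LTV 74.3% ≤ 100%; employment 84 ≥ 12 mo → does not qualify.
Product B: score 817 ≥ 640; DTI 45.2% > 40%; LTV 74.3% ≤ 97% → does not qualify.
Product C: score 817 ≥ 720; DTI 45.2% ≤ 50%; LTV 74.3% ≤ 90%; employment 84 ≥ 12 mo → qualifies.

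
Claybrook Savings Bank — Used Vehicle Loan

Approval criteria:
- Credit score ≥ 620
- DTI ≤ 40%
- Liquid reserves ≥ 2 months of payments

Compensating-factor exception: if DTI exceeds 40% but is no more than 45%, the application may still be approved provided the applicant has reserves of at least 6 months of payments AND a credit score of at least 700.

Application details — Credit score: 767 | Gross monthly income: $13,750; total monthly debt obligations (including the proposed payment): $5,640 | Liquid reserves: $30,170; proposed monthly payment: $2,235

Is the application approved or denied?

Credit score 767 ≥ 620 (meets base)
DTI: 5,640 ÷ 13,750 = 41%, over the 40% base limit.
Liquid reserves cover 30,170/2,235 = 13.5 months — ≥ 2 required
DTI 41% is within the 40%–45% exception band; checking compensating factors.
Reserves 13.5 ≥ 6 months; credit score 767 ≥ 700.
Both compensating conditions met → exception applies.

Approved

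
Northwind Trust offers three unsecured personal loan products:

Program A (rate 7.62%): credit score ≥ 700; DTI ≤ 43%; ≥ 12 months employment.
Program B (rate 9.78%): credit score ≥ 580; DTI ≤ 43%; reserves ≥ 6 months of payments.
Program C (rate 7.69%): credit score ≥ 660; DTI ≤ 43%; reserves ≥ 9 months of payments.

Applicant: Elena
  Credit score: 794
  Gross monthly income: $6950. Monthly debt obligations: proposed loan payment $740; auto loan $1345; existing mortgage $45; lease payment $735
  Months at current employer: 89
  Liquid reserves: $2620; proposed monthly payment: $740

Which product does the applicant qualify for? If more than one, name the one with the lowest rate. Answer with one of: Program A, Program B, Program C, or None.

Program A

Total debts = (740 + 1,345 + 45 + 735) = 2,865; DTI = 2,865/6,950 = 41.2%.
Reserves = 2,620/740 = 3.5 months.
Program A: score 794 ≥ 700; DTI 41.2% ≤ 43%; employment 89 ≥ 12 mo → qualifies.
Program B: score 794 ≥ 580; DTI 41.2% ≤ 43%; reserves 3.5 < 6 mo → does not qualify.
Program C: score 794 ≥ 660; DTI 41.2% ≤ 43%; reserves 3.5 < 9 mo → does not qualify.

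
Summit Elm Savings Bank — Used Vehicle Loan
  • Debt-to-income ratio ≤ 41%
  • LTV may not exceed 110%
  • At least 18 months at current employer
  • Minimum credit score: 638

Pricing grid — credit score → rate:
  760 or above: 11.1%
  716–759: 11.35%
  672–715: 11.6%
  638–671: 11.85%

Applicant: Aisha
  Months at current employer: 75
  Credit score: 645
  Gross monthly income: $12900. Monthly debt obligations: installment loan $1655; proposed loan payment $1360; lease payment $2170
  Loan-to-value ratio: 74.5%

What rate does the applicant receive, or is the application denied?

Approved at 11.85%

Credit score 645 ≥ 638 (meets minimum)
Employment 75 ≥ 18 months
Total monthly debts = (1,655 + 1,360 + 2,170) = 5,185. DTI = 5,185/12,900 = 40.2% ≤ 41%
LTV 74.5% ≤ 110%
All requirements met. Score 645 falls in the 638–671 tier → 11.85%.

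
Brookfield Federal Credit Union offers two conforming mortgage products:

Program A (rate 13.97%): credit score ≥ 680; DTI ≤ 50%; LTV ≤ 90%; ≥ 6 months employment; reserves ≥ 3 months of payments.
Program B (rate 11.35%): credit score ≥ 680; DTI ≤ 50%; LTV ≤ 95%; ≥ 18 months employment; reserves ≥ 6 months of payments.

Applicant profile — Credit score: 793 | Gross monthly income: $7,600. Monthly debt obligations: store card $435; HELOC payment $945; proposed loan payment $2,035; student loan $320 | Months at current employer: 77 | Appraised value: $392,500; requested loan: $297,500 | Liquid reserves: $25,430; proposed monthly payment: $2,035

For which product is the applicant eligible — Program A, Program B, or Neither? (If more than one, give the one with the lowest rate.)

Program B

Total debts = (435 + 945 + 2,035 + 320) = 3,735; DTI = 3,735/7,600 = 49.1%.
LTV = 297,500/392,500 = 75.8%.
Reserves = 25,430/2,035 = 12.5 months.
Program A: score 793 ≥ 680; DTI 49.1% ≤ 50%; LTV 75.8% ≤ 90%; employment 77 ≥ 6 mo; reserves 12.5 ≥ 3 mo → qualifies.
Program B: score 793 ≥ 680; DTI 49.1% ≤ 50%; LTV 75.8% ≤ 95%; employment 77 ≥ 18 mo; reserves 12.5 ≥ 6 mo → qualifies.
Qualifying: Program A, Program B. Lowest rate is 11.35% → Program B.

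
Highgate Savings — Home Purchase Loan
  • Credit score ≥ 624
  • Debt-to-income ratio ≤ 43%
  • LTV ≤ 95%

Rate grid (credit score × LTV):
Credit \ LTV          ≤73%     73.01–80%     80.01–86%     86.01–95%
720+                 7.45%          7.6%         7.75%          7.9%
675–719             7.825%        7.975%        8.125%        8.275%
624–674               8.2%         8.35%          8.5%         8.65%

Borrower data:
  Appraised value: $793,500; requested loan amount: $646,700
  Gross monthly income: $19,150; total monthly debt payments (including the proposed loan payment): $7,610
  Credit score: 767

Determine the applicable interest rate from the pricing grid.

7.75%

Credit score 767 ≥ 624; DTI = 7,610/19,150 = 39.7% ≤ 43%
LTV = 646,700/793,500 = 81.5% ≤ 95%
Score 767 is in the 720+ band; LTV 81.5% is in the 80.01–86% band → 7.75%.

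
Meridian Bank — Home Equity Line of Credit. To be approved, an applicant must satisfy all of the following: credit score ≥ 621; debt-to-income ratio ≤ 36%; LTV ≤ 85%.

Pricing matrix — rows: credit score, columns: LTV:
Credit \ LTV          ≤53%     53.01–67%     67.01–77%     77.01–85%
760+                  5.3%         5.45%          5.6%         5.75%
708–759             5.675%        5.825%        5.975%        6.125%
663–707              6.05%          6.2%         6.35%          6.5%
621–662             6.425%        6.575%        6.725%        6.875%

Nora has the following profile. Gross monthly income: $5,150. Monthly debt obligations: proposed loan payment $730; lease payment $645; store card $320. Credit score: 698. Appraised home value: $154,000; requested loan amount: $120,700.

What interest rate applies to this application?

6.5%

Credit score 698 ≥ 621; Total monthly debts = (730 + 645 + 320) = 1,695. DTI = 1,695/5,150 = 32.9% ≤ 36%
Loan-to-value = 120,700/154,000 = 78.4% — pass (85% max)
Credit 698 → row 663–707; LTV 78.4% → column 77.01–85%. Grid cell → 6.5%.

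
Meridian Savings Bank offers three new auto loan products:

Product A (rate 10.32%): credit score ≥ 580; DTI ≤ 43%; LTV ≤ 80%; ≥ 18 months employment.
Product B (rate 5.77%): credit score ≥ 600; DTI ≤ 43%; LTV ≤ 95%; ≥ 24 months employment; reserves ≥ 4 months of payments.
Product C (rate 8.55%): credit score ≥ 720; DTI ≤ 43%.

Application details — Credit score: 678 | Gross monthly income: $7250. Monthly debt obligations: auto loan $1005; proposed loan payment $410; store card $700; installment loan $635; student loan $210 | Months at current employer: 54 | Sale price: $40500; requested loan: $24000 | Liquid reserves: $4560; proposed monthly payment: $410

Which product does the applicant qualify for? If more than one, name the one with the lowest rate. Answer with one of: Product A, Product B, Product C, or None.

Product B

Total debts = (1,005 + 410 + 700 + 635 + 210) = 2,960; DTI = 2,960/7,250 = 40.8%.
LTV = 24,000/40,500 = 59.3%.
Reserves = 4,560/410 = 11.1 months.
Product A: score 678 ≥ 580; DTI 40.8% ≤ 43%; LTV 59.3% ≤ 80%; employment 54 ≥ 18 mo → qualifies.
Product B: score 678 ≥ 600; DTI 40.8% ≤ 43%; LTV 59.3% ≤ 95%; employment 54 ≥ 24 mo; reserves 11.1 ≥ 4 mo → qualifies.
Product C: score 678 < 720; DTI 40.8% ≤ 43% → does not qualify.
Qualifying: Product A, Product B. Lowest rate is 5.77% → Product B.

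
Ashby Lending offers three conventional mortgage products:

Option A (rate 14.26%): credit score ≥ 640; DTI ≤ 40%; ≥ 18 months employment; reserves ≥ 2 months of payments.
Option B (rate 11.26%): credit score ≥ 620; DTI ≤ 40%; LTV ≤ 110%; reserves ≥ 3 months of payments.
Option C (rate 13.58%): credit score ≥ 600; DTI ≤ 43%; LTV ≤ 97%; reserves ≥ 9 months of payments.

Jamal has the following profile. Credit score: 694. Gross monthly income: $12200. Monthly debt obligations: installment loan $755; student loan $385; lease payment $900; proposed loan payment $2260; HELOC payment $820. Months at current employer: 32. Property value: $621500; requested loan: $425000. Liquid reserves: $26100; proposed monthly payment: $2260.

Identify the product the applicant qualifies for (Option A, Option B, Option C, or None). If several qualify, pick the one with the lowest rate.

Option C

Total debts = (755 + 385 + 900 + 2,260 + 820) = 5,120; DTI = 5,120/12,200 = 42%.
LTV = 425,000/621,500 = 68.4%.
Reserves = 26,100/2,260 = 11.5 months.
Option A: score 694 ≥ 640; DTI 42% > 40%; employment 32 ≥ 18 mo; reserves 11.5 ≥ 2 mo → does not qualify.
Option B: score 694 ≥ 620; DTI 42% > 40%; LTV 68.4% ≤ 110%; reserves 11.5 ≥ 3 mo → does not qualify.
Option C: score 694 ≥ 600; DTI 42% ≤ 43%; LTV 68.4% ≤ 97%; reserves 11.5 ≥ 9 mo → qualifies.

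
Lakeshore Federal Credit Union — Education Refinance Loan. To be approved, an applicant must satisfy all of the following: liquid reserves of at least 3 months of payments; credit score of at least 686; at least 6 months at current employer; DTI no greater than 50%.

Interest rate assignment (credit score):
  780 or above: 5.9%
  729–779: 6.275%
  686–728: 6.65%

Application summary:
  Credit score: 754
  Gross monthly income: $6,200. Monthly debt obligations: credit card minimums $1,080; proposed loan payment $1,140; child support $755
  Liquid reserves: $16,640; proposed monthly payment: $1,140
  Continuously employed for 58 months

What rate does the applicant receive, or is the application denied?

Credit score 754 ≥ 686 (meets minimum)
Total monthly debts = (1,080 + 1,140 + 755) = 2,975. DTI: 2,975 ÷ 6,200 = 48%, within the 50% cap
Employment 58 ≥ 6 months
Liquid reserves cover 16,640/1,140 = 14.6 months — ≥ 3 required
All requirements met. Score 754 falls in the 729–779 tier → 6.275%.

Approved at 6.275%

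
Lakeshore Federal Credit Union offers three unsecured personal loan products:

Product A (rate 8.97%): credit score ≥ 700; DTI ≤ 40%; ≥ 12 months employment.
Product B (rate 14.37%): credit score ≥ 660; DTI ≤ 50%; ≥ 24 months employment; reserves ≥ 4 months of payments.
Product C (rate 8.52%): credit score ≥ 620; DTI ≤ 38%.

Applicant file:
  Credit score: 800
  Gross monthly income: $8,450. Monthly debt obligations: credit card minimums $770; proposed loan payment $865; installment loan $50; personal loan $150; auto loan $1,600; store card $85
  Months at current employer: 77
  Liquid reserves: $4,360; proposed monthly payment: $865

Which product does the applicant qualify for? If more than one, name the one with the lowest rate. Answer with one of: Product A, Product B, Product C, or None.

Total debts = (770 + 865 + 50 + 150 + 1,600 + 85) = 3,520; DTI = 3,520/8,450 = 41.7%.
Reserves = 4,360/865 = 5.0 months.
Product A: score 800 ≥ 700; DTI 41.7% > 40%; employment 77 ≥ 12 mo → does not qualify.
Product B: score 800 ≥ 660; DTI 41.7% ≤ 50%; employment 77 ≥ 24 mo; reserves 5.0 ≥ 4 mo → qualifies.
Product C: score 800 ≥ 620; DTI 41.7% > 38% → does not qualify.

Product B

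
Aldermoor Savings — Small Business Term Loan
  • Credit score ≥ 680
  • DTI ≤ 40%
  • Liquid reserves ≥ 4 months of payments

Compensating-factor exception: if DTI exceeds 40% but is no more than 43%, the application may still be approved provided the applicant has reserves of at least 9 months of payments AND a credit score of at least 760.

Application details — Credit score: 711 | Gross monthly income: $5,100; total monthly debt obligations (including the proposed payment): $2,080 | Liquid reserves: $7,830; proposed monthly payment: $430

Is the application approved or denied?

Credit score 711 ≥ 680 (meets base)
DTI = 2,080/5,100 = 40.8% > 40% — standard DTI limit exceeded.
Reserves = 7,830/430 = 18.2 months ≥ 4
DTI 40.8% is within the 40%–43% exception band; checking compensating factors.
Reserves 18.2 ≥ 9 months; credit score 711 < 760.
Compensating-factor requirement not fully met.

Denied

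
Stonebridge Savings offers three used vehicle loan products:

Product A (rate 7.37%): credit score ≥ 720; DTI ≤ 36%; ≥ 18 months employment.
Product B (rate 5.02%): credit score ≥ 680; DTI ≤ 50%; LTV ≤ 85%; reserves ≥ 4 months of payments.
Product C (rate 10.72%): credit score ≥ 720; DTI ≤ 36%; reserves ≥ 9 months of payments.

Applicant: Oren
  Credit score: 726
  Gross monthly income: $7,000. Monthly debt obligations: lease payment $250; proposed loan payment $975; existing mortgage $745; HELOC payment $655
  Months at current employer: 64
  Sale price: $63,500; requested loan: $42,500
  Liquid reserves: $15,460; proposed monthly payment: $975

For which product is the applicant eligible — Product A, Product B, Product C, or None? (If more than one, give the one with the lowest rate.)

Total debts = (250 + 975 + 745 + 655) = 2,625; DTI = 2,625/7,000 = 37.5%.
LTV = 42,500/63,500 = 66.9%.
Reserves = 15,460/975 = 15.9 months.
Product A: score 726 ≥ 720; DTI 37.5% > 36%; employment 64 ≥ 18 mo → does not qualify.
Product B: score 726 ≥ 680; DTI 37.5% ≤ 50%; LTV 66.9% ≤ 85%; reserves 15.9 ≥ 4 mo → qualifies.
Product C: score 726 ≥ 720; DTI 37.5% > 36%; reserves 15.9 ≥ 9 mo → does not qualify.

Product B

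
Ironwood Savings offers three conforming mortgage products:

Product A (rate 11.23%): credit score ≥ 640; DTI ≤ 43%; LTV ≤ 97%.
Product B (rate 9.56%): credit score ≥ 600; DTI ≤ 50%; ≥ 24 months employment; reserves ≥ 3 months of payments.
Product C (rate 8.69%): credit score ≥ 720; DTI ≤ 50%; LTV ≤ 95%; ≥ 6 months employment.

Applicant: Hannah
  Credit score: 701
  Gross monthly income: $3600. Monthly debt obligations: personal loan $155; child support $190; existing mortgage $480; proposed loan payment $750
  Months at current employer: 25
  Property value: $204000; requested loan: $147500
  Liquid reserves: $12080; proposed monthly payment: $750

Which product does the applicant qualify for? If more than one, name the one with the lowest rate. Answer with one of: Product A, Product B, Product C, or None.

Product B

Total debts = (155 + 190 + 480 + 750) = 1,575; DTI = 1,575/3,600 = 43.8%.
LTV = 147,500/204,000 = 72.3%.
Reserves = 12,080/750 = 16.1 months.
Product A: score 701 ≥ 640; DTI 43.8% > 43%; LTV 72.3% ≤ 97% → does not qualify.
Product B: score 701 ≥ 600; DTI 43.8% ≤ 50%; employment 25 ≥ 24 mo; reserves 16.1 ≥ 3 mo → qualifies.
Product C: score 701 < 720; DTI 43.8% ≤ 50%; LTV 72.3% ≤ 95%; employment 25 ≥ 6 mo → does not qualify.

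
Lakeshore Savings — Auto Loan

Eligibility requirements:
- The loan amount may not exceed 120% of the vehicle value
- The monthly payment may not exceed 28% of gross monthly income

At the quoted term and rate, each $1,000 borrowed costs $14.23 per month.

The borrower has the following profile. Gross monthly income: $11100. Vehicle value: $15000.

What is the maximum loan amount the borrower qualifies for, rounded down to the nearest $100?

Payment cap: 28% × $11,100 = $3,108/month.
At $14.23 per $1,000, that supports 3,108/14.23 × 1,000 ≈ $218,411 → $218,400.
LTV cap: 120% × $15,000 = $18,000 → $18,000.
Binding constraint: loan-to-value.

$18,000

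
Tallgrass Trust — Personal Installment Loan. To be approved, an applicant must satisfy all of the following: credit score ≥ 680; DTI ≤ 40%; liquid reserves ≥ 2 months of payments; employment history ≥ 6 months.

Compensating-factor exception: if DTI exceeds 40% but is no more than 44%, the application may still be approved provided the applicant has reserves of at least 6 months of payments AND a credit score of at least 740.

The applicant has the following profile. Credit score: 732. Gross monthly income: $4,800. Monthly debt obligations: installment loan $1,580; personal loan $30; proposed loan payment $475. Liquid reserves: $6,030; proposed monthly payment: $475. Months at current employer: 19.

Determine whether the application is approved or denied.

Credit score 732 ≥ 680 (meets base)
Total debts = (1,580 + 30 + 475) = 2,085. DTI = 2,085/4,800 = 43.4% > 40% — standard DTI limit exceeded.
Liquid reserves cover 6,030/475 = 12.7 months — ≥ 2 required
Employment 19 ≥ 6 months
43.4% falls in the override range (40%–44%), so the compensating-factor test applies.
Override check — reserves: 12.7 mo (ok); score: 732 (below 740).
Override conditions not both satisfied; exception does not apply.

Denied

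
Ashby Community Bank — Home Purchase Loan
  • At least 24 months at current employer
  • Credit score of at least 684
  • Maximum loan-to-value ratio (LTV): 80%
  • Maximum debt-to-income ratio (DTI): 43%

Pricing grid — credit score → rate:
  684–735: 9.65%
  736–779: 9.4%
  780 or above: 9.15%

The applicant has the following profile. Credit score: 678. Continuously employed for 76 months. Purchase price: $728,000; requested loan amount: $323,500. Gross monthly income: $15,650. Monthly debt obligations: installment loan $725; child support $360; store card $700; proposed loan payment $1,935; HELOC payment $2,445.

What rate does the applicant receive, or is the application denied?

Denied

Credit score 678 < 684 (below minimum)
LTV: 323,500 ÷ 728,000 = 44.4%, within 80% cap
Total monthly debts = (725 + 360 + 700 + 1,935 + 2,445) = 6,165. DTI = 6,165/15,650 = 39.4% ≤ 43%
Employment 76 ≥ 24 months
Not all requirements met → denied.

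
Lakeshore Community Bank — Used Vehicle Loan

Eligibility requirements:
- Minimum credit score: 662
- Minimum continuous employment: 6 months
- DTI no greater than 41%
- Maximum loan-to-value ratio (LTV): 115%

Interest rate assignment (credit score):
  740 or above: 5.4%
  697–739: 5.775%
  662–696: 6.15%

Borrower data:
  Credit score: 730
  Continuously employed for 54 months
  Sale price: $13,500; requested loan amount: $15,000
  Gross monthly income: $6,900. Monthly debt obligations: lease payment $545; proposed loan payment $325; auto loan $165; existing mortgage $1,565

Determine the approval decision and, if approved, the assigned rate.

Approved at 5.775%

Credit score 730 ≥ 662 (meets minimum)
Total monthly debts = (545 + 325 + 165 + 1,565) = 2,600. Debt-to-income = 2,600/6,900 = 37.7% — meets 41% limit
Employment 54 ≥ 6 months
LTV: 15,000 ÷ 13,500 = 111.1%, within 115% cap
All requirements met. Score 730 falls in the 697–739 tier → 5.775%.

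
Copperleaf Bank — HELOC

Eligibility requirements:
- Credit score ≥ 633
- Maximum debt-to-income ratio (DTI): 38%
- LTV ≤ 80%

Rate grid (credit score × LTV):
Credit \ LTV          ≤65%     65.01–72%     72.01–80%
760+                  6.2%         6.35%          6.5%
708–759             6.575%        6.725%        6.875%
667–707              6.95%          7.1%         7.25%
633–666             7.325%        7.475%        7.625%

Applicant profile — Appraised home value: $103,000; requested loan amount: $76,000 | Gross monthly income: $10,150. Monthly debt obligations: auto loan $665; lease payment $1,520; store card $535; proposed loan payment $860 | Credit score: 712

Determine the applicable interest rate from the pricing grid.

Credit score 712 ≥ 633; Total monthly debts = (665 + 1,520 + 535 + 860) = 3,580. DTI = 3,580/10,150 = 35.3% ≤ 38%
LTV = 76,000/103,000 = 73.8% ≤ 80%
Credit 712 → row 708–759; LTV 73.8% → column 72.01–80%. Grid cell → 6.875%.

6.875%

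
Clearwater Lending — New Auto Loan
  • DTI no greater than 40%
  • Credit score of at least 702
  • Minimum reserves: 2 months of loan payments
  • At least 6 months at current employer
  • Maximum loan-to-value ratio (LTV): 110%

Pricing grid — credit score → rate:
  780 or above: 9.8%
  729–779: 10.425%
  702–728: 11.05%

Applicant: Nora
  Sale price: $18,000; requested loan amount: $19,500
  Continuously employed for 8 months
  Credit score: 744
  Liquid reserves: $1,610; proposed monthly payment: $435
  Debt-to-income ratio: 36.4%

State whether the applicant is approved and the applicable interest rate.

Credit score 744 ≥ 702 (meets minimum)
LTV: 19,500 ÷ 18,000 = 108.3%, within 110% cap
Debt-to-income 36.4% vs 40% cap — pass
Reserves: 1,610 ÷ 435 = 3.7 months (meets 2-month minimum)
Employment 8 ≥ 6 months
All requirements met. Score 744 falls in the 729–779 tier → 10.425%.

Approved at 10.425%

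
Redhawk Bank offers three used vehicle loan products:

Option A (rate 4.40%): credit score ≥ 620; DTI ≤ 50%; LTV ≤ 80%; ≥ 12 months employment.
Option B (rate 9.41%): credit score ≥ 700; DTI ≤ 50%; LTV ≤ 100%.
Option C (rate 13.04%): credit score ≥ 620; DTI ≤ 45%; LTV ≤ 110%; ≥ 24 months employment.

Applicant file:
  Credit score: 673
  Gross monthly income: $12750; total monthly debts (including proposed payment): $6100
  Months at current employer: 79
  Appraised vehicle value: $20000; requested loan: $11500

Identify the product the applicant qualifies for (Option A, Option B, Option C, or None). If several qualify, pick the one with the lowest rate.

Option A

DTI = 6,100/12,750 = 47.8%.
LTV = 11,500/20,000 = 57.5%.
Option A: score 673 ≥ 620; DTI 47.8% ≤ 50%; LTV 57.5% ≤ 80%; employment 79 ≥ 12 mo → qualifies.
Option B: score 673 < 700; DTI 47.8% ≤ 50%; LTV 57.5% ≤ 100% → does not qualify.
Option C: score 673 ≥ 620; DTI 47.8% > 45%; LTV 57.5% ≤ 110%; employment 79 ≥ 24 mo → does not qualify.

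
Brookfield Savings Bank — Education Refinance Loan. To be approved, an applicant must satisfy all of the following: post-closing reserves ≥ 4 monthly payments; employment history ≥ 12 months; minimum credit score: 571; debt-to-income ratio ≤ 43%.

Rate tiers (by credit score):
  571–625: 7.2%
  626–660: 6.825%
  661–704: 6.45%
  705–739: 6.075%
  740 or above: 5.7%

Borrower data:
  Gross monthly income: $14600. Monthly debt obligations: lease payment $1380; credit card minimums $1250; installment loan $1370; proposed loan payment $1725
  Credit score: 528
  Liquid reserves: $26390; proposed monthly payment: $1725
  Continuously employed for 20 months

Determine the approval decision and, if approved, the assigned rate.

Credit score 528 < 571 (below minimum)
Employment 20 ≥ 12 months
Total monthly debts = (1,380 + 1,250 + 1,370 + 1,725) = 5,725. Debt-to-income = 5,725/14,600 = 39.2% — meets 43% limit
Reserves = 26,390/1,725 = 15.3 months ≥ 4
Not all requirements met → denied.

Denied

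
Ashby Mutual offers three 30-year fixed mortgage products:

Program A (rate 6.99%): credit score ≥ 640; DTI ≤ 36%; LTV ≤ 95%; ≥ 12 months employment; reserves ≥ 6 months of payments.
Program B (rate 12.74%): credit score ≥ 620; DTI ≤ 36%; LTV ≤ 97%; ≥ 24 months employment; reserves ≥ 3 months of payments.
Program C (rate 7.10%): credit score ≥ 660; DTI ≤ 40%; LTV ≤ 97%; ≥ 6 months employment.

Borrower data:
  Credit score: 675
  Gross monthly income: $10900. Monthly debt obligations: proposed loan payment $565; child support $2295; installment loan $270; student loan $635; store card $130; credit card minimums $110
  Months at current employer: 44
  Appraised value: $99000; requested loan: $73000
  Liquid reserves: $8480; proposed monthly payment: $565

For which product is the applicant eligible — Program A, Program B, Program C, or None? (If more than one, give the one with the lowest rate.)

Program C

Total debts = (565 + 2,295 + 270 + 635 + 130 + 110) = 4,005; DTI = 4,005/10,900 = 36.7%.
LTV = 73,000/99,000 = 73.7%.
Reserves = 8,480/565 = 15.0 months.
Program A: score 675 ≥ 640; DTI 36.7% > 36%; LTV 73.7% ≤ 95%; employment 44 ≥ 12 mo; reserves 15.0 ≥ 6 mo → does not qualify.
Program B: score 675 ≥ 620; DTI 36.7% > 36%; LTV 73.7% ≤ 97%; employment 44 ≥ 24 mo; reserves 15.0 ≥ 3 mo → does not qualify.
Program C: score 675 ≥ 660; DTI 36.7% ≤ 40%; LTV 73.7% ≤ 97%; employment 44 ≥ 6 mo → qualifies.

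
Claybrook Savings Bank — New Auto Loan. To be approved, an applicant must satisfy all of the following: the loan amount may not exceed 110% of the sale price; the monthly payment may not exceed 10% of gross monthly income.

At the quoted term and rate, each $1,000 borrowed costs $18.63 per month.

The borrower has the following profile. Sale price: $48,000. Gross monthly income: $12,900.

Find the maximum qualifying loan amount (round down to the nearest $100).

Payment cap: 10% × $12,900 = $1,290/month.
At $18.63 per $1,000, that supports 1,290/18.63 × 1,000 ≈ $69,243 → $69,200.
LTV cap: 110% × $48,000 = $52,800 → $52,800.
Binding constraint: loan-to-value.

$52,800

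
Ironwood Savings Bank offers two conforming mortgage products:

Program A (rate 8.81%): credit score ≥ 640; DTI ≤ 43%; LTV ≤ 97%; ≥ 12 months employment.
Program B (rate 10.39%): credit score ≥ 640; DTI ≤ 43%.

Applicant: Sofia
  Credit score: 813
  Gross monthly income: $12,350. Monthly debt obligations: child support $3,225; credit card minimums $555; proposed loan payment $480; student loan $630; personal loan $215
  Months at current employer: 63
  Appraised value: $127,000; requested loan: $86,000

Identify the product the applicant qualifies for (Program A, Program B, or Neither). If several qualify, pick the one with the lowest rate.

Total debts = (3,225 + 555 + 480 + 630 + 215) = 5,105; DTI = 5,105/12,350 = 41.3%.
LTV = 86,000/127,000 = 67.7%.
Program A: score 813 ≥ 640; DTI 41.3% ≤ 43%; LTV 67.7% ≤ 97%; employment 63 ≥ 12 mo → qualifies.
Program B: score 813 ≥ 640; DTI 41.3% ≤ 43% → qualifies.
Qualifying: Program A, Program B. Lowest rate is 8.81% → Program A.

Program A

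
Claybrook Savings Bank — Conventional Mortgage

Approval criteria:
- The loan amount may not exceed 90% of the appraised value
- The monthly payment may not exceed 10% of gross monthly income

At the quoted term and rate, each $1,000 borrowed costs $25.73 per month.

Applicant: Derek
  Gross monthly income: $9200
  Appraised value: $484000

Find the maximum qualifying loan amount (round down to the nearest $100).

Payment cap: 10% × $9,200 = $920/month.
At $25.73 per $1,000, that supports 920/25.73 × 1,000 ≈ $35,755 → $35,700.
LTV cap: 90% × $484,000 = $435,600 → $435,600.
Binding constraint: payment-to-income.

$35,700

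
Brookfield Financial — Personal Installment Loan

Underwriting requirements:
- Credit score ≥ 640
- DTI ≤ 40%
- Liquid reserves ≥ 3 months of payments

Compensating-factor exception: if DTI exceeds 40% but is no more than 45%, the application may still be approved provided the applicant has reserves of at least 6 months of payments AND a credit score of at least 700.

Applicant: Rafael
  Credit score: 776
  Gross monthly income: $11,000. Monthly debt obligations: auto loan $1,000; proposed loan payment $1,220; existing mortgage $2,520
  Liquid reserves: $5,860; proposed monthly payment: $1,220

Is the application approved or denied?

Credit score 776 ≥ 640 (meets base)
Total debts = (1,000 + 1,220 + 2,520) = 4,740. DTI: 4,740 ÷ 11,000 = 43.1%, over the 40% base limit.
Reserves = 5,860/1,220 = 4.8 months ≥ 3
43.1% falls in the override range (40%–45%), so the compensating-factor test applies.
Reserves 4.8 < 6 months; credit score 776 ≥ 700.
Compensating-factor requirement not fully met.

Denied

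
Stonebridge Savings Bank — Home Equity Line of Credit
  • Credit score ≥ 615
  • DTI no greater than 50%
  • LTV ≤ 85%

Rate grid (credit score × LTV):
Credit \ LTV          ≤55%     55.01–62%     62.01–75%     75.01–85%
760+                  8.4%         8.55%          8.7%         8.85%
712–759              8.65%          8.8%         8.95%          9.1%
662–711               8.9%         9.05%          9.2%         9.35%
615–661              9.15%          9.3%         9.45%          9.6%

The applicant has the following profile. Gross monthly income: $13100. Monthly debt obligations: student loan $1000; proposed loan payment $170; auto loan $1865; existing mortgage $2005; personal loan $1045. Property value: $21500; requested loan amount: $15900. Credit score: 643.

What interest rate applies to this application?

Credit score 643 ≥ 615; Total monthly debts = (1,000 + 170 + 1,865 + 2,005 + 1,045) = 6,085. DTI = 6,085/13,100 = 46.5% ≤ 50%
Loan-to-value = 15,900/21,500 = 74% — pass (85% max)
Credit 643 → row 615–661; LTV 74% → column 62.01–75%. Grid cell → 9.45%.

9.45%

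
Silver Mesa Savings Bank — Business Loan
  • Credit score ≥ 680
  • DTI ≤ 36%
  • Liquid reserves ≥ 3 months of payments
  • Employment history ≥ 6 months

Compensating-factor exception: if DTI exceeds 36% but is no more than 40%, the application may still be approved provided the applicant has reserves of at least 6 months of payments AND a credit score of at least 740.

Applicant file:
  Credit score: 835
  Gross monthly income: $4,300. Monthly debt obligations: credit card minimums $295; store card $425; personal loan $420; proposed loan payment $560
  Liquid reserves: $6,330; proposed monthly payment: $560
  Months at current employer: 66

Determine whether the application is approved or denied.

Approved

Credit score 835 ≥ 680 (meets base)
Total debts = (295 + 425 + 420 + 560) = 1,700. DTI = 1,700/4,300 = 39.5% > 36% — standard DTI limit exceeded.
Liquid reserves cover 6,330/560 = 11.3 months — ≥ 3 required
Employment 66 ≥ 6 months
DTI 39.5% is within the 36%–40% exception band; checking compensating factors.
Override check — reserves: 11.3 mo (ok); score: 835 (ok).
Both override conditions satisfied; DTI exception granted.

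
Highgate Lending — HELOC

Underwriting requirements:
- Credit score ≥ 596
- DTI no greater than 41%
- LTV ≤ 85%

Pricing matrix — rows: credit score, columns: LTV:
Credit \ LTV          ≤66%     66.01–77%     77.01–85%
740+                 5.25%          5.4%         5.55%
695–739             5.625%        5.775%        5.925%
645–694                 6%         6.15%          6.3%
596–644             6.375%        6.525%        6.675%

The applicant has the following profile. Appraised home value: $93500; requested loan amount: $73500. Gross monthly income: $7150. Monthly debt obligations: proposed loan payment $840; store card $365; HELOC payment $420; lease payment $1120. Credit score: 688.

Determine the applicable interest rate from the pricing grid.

Credit score 688 ≥ 596; Total monthly debts = (840 + 365 + 420 + 1,120) = 2,745. DTI = 2,745/7,150 = 38.4% ≤ 41%
LTV = 73,500/93,500 = 78.6% ≤ 85%
Row: 688 falls in 645–694. Column: 78.6% falls in 77.01–85%. Rate = 6.3%.

6.3%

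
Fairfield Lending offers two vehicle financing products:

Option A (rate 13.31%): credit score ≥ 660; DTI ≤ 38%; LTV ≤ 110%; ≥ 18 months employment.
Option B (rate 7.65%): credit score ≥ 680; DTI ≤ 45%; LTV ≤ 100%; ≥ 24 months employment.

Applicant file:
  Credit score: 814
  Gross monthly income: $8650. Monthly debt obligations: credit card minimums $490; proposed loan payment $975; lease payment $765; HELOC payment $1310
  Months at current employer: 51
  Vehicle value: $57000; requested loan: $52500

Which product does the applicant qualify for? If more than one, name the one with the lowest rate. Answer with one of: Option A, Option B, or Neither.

Option B

Total debts = (490 + 975 + 765 + 1,310) = 3,540; DTI = 3,540/8,650 = 40.9%.
LTV = 52,500/57,000 = 92.1%.
Option A: score 814 ≥ 660; DTI 40.9% > 38%; LTV 92.1% ≤ 110%; employment 51 ≥ 18 mo → does not qualify.
Option B: score 814 ≥ 680; DTI 40.9% ≤ 45%; LTV 92.1% ≤ 100%; employment 51 ≥ 24 mo → qualifies.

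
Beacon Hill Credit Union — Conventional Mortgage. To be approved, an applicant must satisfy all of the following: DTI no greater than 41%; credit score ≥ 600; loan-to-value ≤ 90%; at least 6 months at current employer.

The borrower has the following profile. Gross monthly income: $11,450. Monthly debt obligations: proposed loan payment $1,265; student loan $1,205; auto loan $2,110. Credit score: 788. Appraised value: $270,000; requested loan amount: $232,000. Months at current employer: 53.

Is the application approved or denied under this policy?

Approved

Total monthly debts = (1,265 + 1,205 + 2,110) = 4,580. DTI: 4,580 ÷ 11,450 = 40%, within the 41% cap
Credit score 788 ≥ 600 (meets)
LTV = 232,000/270,000 = 85.9% ≤ 90%
Employment 53 ≥ 6 months
All criteria satisfied.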